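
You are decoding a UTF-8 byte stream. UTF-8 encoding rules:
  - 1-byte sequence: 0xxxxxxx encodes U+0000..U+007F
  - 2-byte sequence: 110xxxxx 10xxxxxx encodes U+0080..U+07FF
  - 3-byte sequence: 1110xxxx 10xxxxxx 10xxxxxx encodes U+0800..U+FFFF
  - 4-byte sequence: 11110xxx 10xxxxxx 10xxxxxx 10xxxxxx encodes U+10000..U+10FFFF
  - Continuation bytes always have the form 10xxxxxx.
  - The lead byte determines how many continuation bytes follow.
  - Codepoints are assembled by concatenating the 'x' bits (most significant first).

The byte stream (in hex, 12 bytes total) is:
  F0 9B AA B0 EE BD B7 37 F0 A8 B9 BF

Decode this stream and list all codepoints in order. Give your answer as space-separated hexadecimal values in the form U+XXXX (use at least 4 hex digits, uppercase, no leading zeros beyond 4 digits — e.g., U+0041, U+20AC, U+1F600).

Answer: U+1BAB0 U+EF77 U+0037 U+28E7F

Derivation:
Byte[0]=F0: 4-byte lead, need 3 cont bytes. acc=0x0
Byte[1]=9B: continuation. acc=(acc<<6)|0x1B=0x1B
Byte[2]=AA: continuation. acc=(acc<<6)|0x2A=0x6EA
Byte[3]=B0: continuation. acc=(acc<<6)|0x30=0x1BAB0
Completed: cp=U+1BAB0 (starts at byte 0)
Byte[4]=EE: 3-byte lead, need 2 cont bytes. acc=0xE
Byte[5]=BD: continuation. acc=(acc<<6)|0x3D=0x3BD
Byte[6]=B7: continuation. acc=(acc<<6)|0x37=0xEF77
Completed: cp=U+EF77 (starts at byte 4)
Byte[7]=37: 1-byte ASCII. cp=U+0037
Byte[8]=F0: 4-byte lead, need 3 cont bytes. acc=0x0
Byte[9]=A8: continuation. acc=(acc<<6)|0x28=0x28
Byte[10]=B9: continuation. acc=(acc<<6)|0x39=0xA39
Byte[11]=BF: continuation. acc=(acc<<6)|0x3F=0x28E7F
Completed: cp=U+28E7F (starts at byte 8)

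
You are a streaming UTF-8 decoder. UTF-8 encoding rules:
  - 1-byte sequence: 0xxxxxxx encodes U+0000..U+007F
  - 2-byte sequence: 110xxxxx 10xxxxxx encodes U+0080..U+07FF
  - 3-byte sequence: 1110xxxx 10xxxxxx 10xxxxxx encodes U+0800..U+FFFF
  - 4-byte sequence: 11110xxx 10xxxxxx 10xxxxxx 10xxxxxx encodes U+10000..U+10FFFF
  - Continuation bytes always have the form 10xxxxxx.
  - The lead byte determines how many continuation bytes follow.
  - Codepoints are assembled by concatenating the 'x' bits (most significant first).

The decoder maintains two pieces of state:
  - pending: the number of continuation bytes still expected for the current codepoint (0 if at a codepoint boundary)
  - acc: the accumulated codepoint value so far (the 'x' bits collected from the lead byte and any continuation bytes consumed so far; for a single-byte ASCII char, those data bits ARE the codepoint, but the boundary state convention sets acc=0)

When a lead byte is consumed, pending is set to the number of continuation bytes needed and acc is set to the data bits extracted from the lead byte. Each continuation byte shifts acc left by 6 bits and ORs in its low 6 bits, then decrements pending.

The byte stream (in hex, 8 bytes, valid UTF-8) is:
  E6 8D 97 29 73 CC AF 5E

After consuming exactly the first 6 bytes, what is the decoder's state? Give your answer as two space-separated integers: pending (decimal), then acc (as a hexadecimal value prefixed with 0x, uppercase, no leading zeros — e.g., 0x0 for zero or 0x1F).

Answer: 1 0xC

Derivation:
Byte[0]=E6: 3-byte lead. pending=2, acc=0x6
Byte[1]=8D: continuation. acc=(acc<<6)|0x0D=0x18D, pending=1
Byte[2]=97: continuation. acc=(acc<<6)|0x17=0x6357, pending=0
Byte[3]=29: 1-byte. pending=0, acc=0x0
Byte[4]=73: 1-byte. pending=0, acc=0x0
Byte[5]=CC: 2-byte lead. pending=1, acc=0xC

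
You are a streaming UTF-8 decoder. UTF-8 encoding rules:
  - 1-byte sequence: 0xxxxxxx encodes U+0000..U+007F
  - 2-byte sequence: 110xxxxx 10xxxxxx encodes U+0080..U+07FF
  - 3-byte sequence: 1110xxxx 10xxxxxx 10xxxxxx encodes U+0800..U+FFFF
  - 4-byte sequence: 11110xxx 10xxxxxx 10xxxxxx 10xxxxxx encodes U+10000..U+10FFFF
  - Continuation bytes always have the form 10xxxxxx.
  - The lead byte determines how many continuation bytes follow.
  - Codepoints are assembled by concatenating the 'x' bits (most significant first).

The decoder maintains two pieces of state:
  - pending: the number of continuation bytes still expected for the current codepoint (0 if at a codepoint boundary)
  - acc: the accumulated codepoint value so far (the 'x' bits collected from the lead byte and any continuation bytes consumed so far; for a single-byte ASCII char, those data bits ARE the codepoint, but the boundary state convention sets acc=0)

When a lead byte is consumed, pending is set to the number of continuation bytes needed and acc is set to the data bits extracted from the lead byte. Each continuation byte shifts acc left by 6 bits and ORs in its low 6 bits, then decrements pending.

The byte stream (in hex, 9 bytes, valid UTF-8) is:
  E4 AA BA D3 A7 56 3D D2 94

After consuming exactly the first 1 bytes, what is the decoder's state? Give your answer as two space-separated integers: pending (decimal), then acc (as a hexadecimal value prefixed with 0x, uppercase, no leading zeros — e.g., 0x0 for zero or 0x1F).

Answer: 2 0x4

Derivation:
Byte[0]=E4: 3-byte lead. pending=2, acc=0x4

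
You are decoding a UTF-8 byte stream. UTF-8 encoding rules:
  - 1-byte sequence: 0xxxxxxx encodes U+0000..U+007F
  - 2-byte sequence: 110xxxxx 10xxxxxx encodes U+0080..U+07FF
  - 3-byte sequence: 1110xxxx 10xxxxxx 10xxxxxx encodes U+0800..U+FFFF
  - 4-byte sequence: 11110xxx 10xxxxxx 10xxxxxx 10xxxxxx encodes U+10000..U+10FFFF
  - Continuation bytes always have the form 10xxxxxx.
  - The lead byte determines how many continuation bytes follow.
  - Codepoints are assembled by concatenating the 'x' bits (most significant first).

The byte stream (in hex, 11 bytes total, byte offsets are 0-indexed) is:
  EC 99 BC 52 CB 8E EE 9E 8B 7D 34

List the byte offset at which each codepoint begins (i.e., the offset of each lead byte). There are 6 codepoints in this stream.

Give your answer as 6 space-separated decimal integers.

Answer: 0 3 4 6 9 10

Derivation:
Byte[0]=EC: 3-byte lead, need 2 cont bytes. acc=0xC
Byte[1]=99: continuation. acc=(acc<<6)|0x19=0x319
Byte[2]=BC: continuation. acc=(acc<<6)|0x3C=0xC67C
Completed: cp=U+C67C (starts at byte 0)
Byte[3]=52: 1-byte ASCII. cp=U+0052
Byte[4]=CB: 2-byte lead, need 1 cont bytes. acc=0xB
Byte[5]=8E: continuation. acc=(acc<<6)|0x0E=0x2CE
Completed: cp=U+02CE (starts at byte 4)
Byte[6]=EE: 3-byte lead, need 2 cont bytes. acc=0xE
Byte[7]=9E: continuation. acc=(acc<<6)|0x1E=0x39E
Byte[8]=8B: continuation. acc=(acc<<6)|0x0B=0xE78B
Completed: cp=U+E78B (starts at byte 6)
Byte[9]=7D: 1-byte ASCII. cp=U+007D
Byte[10]=34: 1-byte ASCII. cp=U+0034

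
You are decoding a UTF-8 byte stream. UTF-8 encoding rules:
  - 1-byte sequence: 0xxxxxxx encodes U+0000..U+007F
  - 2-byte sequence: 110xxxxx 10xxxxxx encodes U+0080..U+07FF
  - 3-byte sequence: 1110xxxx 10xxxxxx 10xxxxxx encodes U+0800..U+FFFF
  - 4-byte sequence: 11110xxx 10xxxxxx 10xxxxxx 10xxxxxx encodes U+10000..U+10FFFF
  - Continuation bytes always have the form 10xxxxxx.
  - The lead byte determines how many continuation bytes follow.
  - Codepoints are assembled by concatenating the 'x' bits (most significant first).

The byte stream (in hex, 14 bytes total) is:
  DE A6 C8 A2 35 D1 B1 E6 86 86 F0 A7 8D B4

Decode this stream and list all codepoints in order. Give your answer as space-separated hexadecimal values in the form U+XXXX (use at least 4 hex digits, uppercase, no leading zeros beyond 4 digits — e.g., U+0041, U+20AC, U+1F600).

Answer: U+07A6 U+0222 U+0035 U+0471 U+6186 U+27374

Derivation:
Byte[0]=DE: 2-byte lead, need 1 cont bytes. acc=0x1E
Byte[1]=A6: continuation. acc=(acc<<6)|0x26=0x7A6
Completed: cp=U+07A6 (starts at byte 0)
Byte[2]=C8: 2-byte lead, need 1 cont bytes. acc=0x8
Byte[3]=A2: continuation. acc=(acc<<6)|0x22=0x222
Completed: cp=U+0222 (starts at byte 2)
Byte[4]=35: 1-byte ASCII. cp=U+0035
Byte[5]=D1: 2-byte lead, need 1 cont bytes. acc=0x11
Byte[6]=B1: continuation. acc=(acc<<6)|0x31=0x471
Completed: cp=U+0471 (starts at byte 5)
Byte[7]=E6: 3-byte lead, need 2 cont bytes. acc=0x6
Byte[8]=86: continuation. acc=(acc<<6)|0x06=0x186
Byte[9]=86: continuation. acc=(acc<<6)|0x06=0x6186
Completed: cp=U+6186 (starts at byte 7)
Byte[10]=F0: 4-byte lead, need 3 cont bytes. acc=0x0
Byte[11]=A7: continuation. acc=(acc<<6)|0x27=0x27
Byte[12]=8D: continuation. acc=(acc<<6)|0x0D=0x9CD
Byte[13]=B4: continuation. acc=(acc<<6)|0x34=0x27374
Completed: cp=U+27374 (starts at byte 10)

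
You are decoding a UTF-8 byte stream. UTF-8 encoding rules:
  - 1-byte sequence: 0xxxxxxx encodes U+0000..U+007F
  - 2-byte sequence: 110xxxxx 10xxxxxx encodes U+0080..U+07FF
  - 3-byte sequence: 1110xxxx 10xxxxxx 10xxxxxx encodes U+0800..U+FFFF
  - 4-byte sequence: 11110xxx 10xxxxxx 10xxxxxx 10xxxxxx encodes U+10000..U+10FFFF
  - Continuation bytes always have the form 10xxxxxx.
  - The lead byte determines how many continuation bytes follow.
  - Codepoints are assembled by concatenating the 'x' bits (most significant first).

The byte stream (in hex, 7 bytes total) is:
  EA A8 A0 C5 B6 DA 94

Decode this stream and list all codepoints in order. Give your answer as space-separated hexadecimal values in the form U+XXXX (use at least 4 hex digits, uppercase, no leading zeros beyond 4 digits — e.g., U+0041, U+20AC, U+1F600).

Answer: U+AA20 U+0176 U+0694

Derivation:
Byte[0]=EA: 3-byte lead, need 2 cont bytes. acc=0xA
Byte[1]=A8: continuation. acc=(acc<<6)|0x28=0x2A8
Byte[2]=A0: continuation. acc=(acc<<6)|0x20=0xAA20
Completed: cp=U+AA20 (starts at byte 0)
Byte[3]=C5: 2-byte lead, need 1 cont bytes. acc=0x5
Byte[4]=B6: continuation. acc=(acc<<6)|0x36=0x176
Completed: cp=U+0176 (starts at byte 3)
Byte[5]=DA: 2-byte lead, need 1 cont bytes. acc=0x1A
Byte[6]=94: continuation. acc=(acc<<6)|0x14=0x694
Completed: cp=U+0694 (starts at byte 5)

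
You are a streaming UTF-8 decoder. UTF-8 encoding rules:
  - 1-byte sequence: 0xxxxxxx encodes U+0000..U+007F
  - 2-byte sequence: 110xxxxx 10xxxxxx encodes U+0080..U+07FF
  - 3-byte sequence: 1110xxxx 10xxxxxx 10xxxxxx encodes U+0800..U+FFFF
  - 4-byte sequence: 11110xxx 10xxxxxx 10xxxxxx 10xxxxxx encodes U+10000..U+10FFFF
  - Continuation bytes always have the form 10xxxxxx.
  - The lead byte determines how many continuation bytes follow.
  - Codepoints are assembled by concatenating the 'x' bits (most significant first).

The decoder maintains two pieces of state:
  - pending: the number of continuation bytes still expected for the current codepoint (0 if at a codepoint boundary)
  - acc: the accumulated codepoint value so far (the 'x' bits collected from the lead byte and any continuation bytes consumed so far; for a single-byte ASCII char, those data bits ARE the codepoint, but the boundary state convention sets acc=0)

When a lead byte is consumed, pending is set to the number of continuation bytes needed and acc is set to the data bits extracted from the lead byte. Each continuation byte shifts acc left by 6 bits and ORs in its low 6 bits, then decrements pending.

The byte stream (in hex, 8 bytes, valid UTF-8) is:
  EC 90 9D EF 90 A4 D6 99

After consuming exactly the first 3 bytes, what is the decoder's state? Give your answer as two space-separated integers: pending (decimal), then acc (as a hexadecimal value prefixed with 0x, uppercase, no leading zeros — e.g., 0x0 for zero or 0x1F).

Byte[0]=EC: 3-byte lead. pending=2, acc=0xC
Byte[1]=90: continuation. acc=(acc<<6)|0x10=0x310, pending=1
Byte[2]=9D: continuation. acc=(acc<<6)|0x1D=0xC41D, pending=0

Answer: 0 0xC41D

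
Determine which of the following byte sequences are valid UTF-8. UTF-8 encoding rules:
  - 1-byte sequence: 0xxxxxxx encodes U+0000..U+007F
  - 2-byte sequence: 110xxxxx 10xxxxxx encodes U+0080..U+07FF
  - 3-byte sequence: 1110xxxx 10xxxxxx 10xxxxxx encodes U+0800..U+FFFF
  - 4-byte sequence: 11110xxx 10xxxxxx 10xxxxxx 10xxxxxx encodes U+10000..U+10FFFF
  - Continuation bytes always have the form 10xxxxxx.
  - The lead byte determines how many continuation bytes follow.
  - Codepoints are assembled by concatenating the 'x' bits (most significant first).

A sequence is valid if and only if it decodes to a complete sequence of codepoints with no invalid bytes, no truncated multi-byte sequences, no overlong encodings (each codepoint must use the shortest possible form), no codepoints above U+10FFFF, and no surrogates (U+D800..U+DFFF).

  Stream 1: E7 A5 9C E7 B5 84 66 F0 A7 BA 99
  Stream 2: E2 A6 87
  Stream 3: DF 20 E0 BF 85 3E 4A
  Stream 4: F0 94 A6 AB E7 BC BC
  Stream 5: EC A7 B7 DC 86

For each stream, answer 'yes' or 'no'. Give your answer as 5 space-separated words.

Stream 1: decodes cleanly. VALID
Stream 2: decodes cleanly. VALID
Stream 3: error at byte offset 1. INVALID
Stream 4: decodes cleanly. VALID
Stream 5: decodes cleanly. VALID

Answer: yes yes no yes yes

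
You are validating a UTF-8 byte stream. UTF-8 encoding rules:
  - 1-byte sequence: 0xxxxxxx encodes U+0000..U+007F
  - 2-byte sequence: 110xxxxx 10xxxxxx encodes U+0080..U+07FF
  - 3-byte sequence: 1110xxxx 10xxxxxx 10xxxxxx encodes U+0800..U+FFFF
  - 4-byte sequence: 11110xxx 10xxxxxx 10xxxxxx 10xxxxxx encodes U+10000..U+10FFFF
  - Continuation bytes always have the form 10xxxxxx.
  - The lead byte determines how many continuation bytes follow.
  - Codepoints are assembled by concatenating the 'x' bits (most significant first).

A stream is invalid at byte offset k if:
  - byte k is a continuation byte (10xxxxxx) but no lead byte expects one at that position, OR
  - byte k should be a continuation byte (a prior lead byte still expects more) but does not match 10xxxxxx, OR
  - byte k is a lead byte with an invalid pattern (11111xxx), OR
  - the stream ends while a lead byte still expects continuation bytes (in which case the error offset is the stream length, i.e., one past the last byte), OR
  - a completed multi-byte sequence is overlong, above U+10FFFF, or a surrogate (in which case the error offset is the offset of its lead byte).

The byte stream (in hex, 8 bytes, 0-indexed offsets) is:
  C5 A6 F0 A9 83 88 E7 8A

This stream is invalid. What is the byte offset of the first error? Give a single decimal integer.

Answer: 8

Derivation:
Byte[0]=C5: 2-byte lead, need 1 cont bytes. acc=0x5
Byte[1]=A6: continuation. acc=(acc<<6)|0x26=0x166
Completed: cp=U+0166 (starts at byte 0)
Byte[2]=F0: 4-byte lead, need 3 cont bytes. acc=0x0
Byte[3]=A9: continuation. acc=(acc<<6)|0x29=0x29
Byte[4]=83: continuation. acc=(acc<<6)|0x03=0xA43
Byte[5]=88: continuation. acc=(acc<<6)|0x08=0x290C8
Completed: cp=U+290C8 (starts at byte 2)
Byte[6]=E7: 3-byte lead, need 2 cont bytes. acc=0x7
Byte[7]=8A: continuation. acc=(acc<<6)|0x0A=0x1CA
Byte[8]: stream ended, expected continuation. INVALID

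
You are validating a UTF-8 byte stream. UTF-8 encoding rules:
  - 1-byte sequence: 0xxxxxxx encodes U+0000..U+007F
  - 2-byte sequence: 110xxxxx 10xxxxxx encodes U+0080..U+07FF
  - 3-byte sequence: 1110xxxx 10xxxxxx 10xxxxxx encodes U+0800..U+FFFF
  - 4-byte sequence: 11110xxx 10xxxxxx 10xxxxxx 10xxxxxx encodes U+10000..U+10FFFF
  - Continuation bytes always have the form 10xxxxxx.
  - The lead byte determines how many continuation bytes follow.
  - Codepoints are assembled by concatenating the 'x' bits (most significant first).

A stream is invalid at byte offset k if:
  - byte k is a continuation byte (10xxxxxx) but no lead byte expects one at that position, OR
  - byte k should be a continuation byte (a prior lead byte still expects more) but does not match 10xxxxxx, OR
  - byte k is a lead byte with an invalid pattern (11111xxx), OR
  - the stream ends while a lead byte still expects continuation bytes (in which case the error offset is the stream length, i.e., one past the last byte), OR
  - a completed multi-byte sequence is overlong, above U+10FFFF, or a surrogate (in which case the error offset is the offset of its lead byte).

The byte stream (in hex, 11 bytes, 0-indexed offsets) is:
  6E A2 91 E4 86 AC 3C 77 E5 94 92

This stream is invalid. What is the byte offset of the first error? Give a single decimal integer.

Answer: 1

Derivation:
Byte[0]=6E: 1-byte ASCII. cp=U+006E
Byte[1]=A2: INVALID lead byte (not 0xxx/110x/1110/11110)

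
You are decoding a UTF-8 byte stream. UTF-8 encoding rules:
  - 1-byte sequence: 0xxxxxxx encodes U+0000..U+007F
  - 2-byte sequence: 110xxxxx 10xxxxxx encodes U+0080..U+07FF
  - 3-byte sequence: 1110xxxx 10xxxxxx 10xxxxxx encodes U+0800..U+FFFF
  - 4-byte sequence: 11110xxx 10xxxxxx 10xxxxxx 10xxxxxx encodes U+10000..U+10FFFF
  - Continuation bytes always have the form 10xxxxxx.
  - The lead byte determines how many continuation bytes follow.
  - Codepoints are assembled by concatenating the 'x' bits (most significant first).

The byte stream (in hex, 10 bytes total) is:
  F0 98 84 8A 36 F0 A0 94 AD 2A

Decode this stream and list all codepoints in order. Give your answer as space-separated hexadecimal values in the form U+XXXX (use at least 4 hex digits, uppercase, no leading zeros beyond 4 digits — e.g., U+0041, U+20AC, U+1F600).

Answer: U+1810A U+0036 U+2052D U+002A

Derivation:
Byte[0]=F0: 4-byte lead, need 3 cont bytes. acc=0x0
Byte[1]=98: continuation. acc=(acc<<6)|0x18=0x18
Byte[2]=84: continuation. acc=(acc<<6)|0x04=0x604
Byte[3]=8A: continuation. acc=(acc<<6)|0x0A=0x1810A
Completed: cp=U+1810A (starts at byte 0)
Byte[4]=36: 1-byte ASCII. cp=U+0036
Byte[5]=F0: 4-byte lead, need 3 cont bytes. acc=0x0
Byte[6]=A0: continuation. acc=(acc<<6)|0x20=0x20
Byte[7]=94: continuation. acc=(acc<<6)|0x14=0x814
Byte[8]=AD: continuation. acc=(acc<<6)|0x2D=0x2052D
Completed: cp=U+2052D (starts at byte 5)
Byte[9]=2A: 1-byte ASCII. cp=U+002A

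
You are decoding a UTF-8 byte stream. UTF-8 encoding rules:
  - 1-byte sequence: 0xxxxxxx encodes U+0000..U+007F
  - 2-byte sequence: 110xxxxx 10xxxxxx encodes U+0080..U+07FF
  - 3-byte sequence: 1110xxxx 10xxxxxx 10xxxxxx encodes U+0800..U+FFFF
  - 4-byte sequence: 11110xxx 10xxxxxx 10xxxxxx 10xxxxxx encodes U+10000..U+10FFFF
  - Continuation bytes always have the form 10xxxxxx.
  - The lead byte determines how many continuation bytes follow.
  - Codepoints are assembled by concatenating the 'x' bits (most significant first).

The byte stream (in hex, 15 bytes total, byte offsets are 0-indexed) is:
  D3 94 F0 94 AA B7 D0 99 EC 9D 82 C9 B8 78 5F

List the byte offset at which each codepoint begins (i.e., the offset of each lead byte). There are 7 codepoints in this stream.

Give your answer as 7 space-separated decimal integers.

Answer: 0 2 6 8 11 13 14

Derivation:
Byte[0]=D3: 2-byte lead, need 1 cont bytes. acc=0x13
Byte[1]=94: continuation. acc=(acc<<6)|0x14=0x4D4
Completed: cp=U+04D4 (starts at byte 0)
Byte[2]=F0: 4-byte lead, need 3 cont bytes. acc=0x0
Byte[3]=94: continuation. acc=(acc<<6)|0x14=0x14
Byte[4]=AA: continuation. acc=(acc<<6)|0x2A=0x52A
Byte[5]=B7: continuation. acc=(acc<<6)|0x37=0x14AB7
Completed: cp=U+14AB7 (starts at byte 2)
Byte[6]=D0: 2-byte lead, need 1 cont bytes. acc=0x10
Byte[7]=99: continuation. acc=(acc<<6)|0x19=0x419
Completed: cp=U+0419 (starts at byte 6)
Byte[8]=EC: 3-byte lead, need 2 cont bytes. acc=0xC
Byte[9]=9D: continuation. acc=(acc<<6)|0x1D=0x31D
Byte[10]=82: continuation. acc=(acc<<6)|0x02=0xC742
Completed: cp=U+C742 (starts at byte 8)
Byte[11]=C9: 2-byte lead, need 1 cont bytes. acc=0x9
Byte[12]=B8: continuation. acc=(acc<<6)|0x38=0x278
Completed: cp=U+0278 (starts at byte 11)
Byte[13]=78: 1-byte ASCII. cp=U+0078
Byte[14]=5F: 1-byte ASCII. cp=U+005F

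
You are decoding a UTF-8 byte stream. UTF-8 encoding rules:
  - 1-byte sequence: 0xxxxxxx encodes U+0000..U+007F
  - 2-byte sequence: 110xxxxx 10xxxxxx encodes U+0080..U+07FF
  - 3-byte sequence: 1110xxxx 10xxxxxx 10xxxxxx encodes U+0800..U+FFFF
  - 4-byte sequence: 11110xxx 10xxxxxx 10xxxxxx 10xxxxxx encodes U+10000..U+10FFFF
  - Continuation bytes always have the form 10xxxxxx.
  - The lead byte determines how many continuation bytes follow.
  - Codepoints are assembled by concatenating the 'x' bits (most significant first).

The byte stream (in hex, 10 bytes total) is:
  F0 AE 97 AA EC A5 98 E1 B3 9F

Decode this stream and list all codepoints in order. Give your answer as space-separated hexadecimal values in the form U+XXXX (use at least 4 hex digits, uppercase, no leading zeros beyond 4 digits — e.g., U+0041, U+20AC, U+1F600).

Byte[0]=F0: 4-byte lead, need 3 cont bytes. acc=0x0
Byte[1]=AE: continuation. acc=(acc<<6)|0x2E=0x2E
Byte[2]=97: continuation. acc=(acc<<6)|0x17=0xB97
Byte[3]=AA: continuation. acc=(acc<<6)|0x2A=0x2E5EA
Completed: cp=U+2E5EA (starts at byte 0)
Byte[4]=EC: 3-byte lead, need 2 cont bytes. acc=0xC
Byte[5]=A5: continuation. acc=(acc<<6)|0x25=0x325
Byte[6]=98: continuation. acc=(acc<<6)|0x18=0xC958
Completed: cp=U+C958 (starts at byte 4)
Byte[7]=E1: 3-byte lead, need 2 cont bytes. acc=0x1
Byte[8]=B3: continuation. acc=(acc<<6)|0x33=0x73
Byte[9]=9F: continuation. acc=(acc<<6)|0x1F=0x1CDF
Completed: cp=U+1CDF (starts at byte 7)

Answer: U+2E5EA U+C958 U+1CDF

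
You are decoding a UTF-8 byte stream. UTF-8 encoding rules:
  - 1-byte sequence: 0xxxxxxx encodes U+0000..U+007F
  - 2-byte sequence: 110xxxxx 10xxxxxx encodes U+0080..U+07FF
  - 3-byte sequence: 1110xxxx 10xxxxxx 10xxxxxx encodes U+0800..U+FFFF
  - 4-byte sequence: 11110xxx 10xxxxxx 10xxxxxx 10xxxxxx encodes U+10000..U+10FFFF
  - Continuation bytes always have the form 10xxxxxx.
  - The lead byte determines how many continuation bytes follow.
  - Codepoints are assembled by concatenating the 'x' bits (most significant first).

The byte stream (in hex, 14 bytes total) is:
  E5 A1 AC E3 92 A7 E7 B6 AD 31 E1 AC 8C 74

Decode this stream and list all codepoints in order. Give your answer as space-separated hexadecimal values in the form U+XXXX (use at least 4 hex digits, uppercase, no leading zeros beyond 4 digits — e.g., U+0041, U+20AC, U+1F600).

Byte[0]=E5: 3-byte lead, need 2 cont bytes. acc=0x5
Byte[1]=A1: continuation. acc=(acc<<6)|0x21=0x161
Byte[2]=AC: continuation. acc=(acc<<6)|0x2C=0x586C
Completed: cp=U+586C (starts at byte 0)
Byte[3]=E3: 3-byte lead, need 2 cont bytes. acc=0x3
Byte[4]=92: continuation. acc=(acc<<6)|0x12=0xD2
Byte[5]=A7: continuation. acc=(acc<<6)|0x27=0x34A7
Completed: cp=U+34A7 (starts at byte 3)
Byte[6]=E7: 3-byte lead, need 2 cont bytes. acc=0x7
Byte[7]=B6: continuation. acc=(acc<<6)|0x36=0x1F6
Byte[8]=AD: continuation. acc=(acc<<6)|0x2D=0x7DAD
Completed: cp=U+7DAD (starts at byte 6)
Byte[9]=31: 1-byte ASCII. cp=U+0031
Byte[10]=E1: 3-byte lead, need 2 cont bytes. acc=0x1
Byte[11]=AC: continuation. acc=(acc<<6)|0x2C=0x6C
Byte[12]=8C: continuation. acc=(acc<<6)|0x0C=0x1B0C
Completed: cp=U+1B0C (starts at byte 10)
Byte[13]=74: 1-byte ASCII. cp=U+0074

Answer: U+586C U+34A7 U+7DAD U+0031 U+1B0C U+0074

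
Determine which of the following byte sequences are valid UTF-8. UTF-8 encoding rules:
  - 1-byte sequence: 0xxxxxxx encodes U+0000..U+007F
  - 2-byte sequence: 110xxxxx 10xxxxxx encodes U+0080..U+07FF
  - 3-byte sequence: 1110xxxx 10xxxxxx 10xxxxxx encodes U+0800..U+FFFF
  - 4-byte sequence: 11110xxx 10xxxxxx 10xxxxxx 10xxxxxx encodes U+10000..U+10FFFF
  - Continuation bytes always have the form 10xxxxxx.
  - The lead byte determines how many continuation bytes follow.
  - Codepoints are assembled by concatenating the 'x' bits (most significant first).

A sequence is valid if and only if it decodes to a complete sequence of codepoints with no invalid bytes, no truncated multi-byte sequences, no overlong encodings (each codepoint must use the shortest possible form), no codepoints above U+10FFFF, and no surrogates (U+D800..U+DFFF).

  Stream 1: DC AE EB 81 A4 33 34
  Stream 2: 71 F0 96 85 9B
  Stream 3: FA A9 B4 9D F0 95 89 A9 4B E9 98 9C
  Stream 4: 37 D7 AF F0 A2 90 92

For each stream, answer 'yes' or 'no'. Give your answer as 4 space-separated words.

Answer: yes yes no yes

Derivation:
Stream 1: decodes cleanly. VALID
Stream 2: decodes cleanly. VALID
Stream 3: error at byte offset 0. INVALID
Stream 4: decodes cleanly. VALID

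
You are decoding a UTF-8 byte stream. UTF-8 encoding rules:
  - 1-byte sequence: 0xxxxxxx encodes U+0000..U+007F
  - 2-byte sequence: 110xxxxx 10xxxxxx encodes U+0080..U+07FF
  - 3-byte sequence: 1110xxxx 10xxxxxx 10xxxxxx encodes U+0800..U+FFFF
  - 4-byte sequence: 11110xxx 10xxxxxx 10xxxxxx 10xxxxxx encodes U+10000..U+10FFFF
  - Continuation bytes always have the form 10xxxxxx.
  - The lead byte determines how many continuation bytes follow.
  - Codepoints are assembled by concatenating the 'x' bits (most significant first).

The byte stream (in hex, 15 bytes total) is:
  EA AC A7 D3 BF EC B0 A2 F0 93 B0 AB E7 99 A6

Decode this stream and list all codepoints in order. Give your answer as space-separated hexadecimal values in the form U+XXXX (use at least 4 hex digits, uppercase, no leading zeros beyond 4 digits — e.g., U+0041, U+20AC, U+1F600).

Answer: U+AB27 U+04FF U+CC22 U+13C2B U+7666

Derivation:
Byte[0]=EA: 3-byte lead, need 2 cont bytes. acc=0xA
Byte[1]=AC: continuation. acc=(acc<<6)|0x2C=0x2AC
Byte[2]=A7: continuation. acc=(acc<<6)|0x27=0xAB27
Completed: cp=U+AB27 (starts at byte 0)
Byte[3]=D3: 2-byte lead, need 1 cont bytes. acc=0x13
Byte[4]=BF: continuation. acc=(acc<<6)|0x3F=0x4FF
Completed: cp=U+04FF (starts at byte 3)
Byte[5]=EC: 3-byte lead, need 2 cont bytes. acc=0xC
Byte[6]=B0: continuation. acc=(acc<<6)|0x30=0x330
Byte[7]=A2: continuation. acc=(acc<<6)|0x22=0xCC22
Completed: cp=U+CC22 (starts at byte 5)
Byte[8]=F0: 4-byte lead, need 3 cont bytes. acc=0x0
Byte[9]=93: continuation. acc=(acc<<6)|0x13=0x13
Byte[10]=B0: continuation. acc=(acc<<6)|0x30=0x4F0
Byte[11]=AB: continuation. acc=(acc<<6)|0x2B=0x13C2B
Completed: cp=U+13C2B (starts at byte 8)
Byte[12]=E7: 3-byte lead, need 2 cont bytes. acc=0x7
Byte[13]=99: continuation. acc=(acc<<6)|0x19=0x1D9
Byte[14]=A6: continuation. acc=(acc<<6)|0x26=0x7666
Completed: cp=U+7666 (starts at byte 12)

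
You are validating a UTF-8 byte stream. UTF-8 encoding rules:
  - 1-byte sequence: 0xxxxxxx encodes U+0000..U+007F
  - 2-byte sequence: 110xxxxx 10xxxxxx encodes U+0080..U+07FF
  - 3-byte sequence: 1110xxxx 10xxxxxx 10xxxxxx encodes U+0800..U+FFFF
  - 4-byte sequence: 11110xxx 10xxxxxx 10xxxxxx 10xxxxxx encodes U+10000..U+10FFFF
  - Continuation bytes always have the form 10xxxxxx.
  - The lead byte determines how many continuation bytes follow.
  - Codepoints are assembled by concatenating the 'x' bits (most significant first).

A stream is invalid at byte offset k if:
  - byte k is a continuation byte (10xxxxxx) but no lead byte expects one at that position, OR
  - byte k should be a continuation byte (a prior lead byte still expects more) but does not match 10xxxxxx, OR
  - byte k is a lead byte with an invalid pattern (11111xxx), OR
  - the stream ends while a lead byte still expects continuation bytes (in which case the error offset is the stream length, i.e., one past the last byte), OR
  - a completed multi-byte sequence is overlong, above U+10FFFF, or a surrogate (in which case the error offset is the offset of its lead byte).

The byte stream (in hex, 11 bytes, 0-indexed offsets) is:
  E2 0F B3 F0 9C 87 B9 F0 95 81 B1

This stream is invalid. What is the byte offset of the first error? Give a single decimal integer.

Answer: 1

Derivation:
Byte[0]=E2: 3-byte lead, need 2 cont bytes. acc=0x2
Byte[1]=0F: expected 10xxxxxx continuation. INVALID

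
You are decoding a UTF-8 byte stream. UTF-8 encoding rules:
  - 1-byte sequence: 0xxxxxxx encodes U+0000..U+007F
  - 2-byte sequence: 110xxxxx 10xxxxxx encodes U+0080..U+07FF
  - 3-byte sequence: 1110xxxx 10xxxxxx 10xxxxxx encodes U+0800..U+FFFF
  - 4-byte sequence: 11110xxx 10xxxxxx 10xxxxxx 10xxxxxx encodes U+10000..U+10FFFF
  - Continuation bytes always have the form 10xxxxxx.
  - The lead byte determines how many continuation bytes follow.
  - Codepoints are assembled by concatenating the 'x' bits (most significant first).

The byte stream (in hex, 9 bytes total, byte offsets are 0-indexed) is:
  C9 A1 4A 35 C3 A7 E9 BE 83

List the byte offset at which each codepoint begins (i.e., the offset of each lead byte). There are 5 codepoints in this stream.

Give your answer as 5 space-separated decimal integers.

Byte[0]=C9: 2-byte lead, need 1 cont bytes. acc=0x9
Byte[1]=A1: continuation. acc=(acc<<6)|0x21=0x261
Completed: cp=U+0261 (starts at byte 0)
Byte[2]=4A: 1-byte ASCII. cp=U+004A
Byte[3]=35: 1-byte ASCII. cp=U+0035
Byte[4]=C3: 2-byte lead, need 1 cont bytes. acc=0x3
Byte[5]=A7: continuation. acc=(acc<<6)|0x27=0xE7
Completed: cp=U+00E7 (starts at byte 4)
Byte[6]=E9: 3-byte lead, need 2 cont bytes. acc=0x9
Byte[7]=BE: continuation. acc=(acc<<6)|0x3E=0x27E
Byte[8]=83: continuation. acc=(acc<<6)|0x03=0x9F83
Completed: cp=U+9F83 (starts at byte 6)

Answer: 0 2 3 4 6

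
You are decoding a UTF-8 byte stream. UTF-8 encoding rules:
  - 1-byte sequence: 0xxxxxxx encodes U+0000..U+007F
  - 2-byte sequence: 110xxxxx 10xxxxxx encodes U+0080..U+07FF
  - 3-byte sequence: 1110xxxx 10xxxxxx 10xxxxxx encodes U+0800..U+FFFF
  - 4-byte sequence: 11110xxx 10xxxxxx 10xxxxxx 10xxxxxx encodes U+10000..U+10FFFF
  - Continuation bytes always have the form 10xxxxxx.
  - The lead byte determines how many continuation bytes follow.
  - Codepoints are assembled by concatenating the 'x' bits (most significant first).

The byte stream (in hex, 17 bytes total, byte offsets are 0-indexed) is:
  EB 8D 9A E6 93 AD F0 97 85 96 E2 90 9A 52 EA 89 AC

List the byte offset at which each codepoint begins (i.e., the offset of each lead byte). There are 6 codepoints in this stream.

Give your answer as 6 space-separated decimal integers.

Answer: 0 3 6 10 13 14

Derivation:
Byte[0]=EB: 3-byte lead, need 2 cont bytes. acc=0xB
Byte[1]=8D: continuation. acc=(acc<<6)|0x0D=0x2CD
Byte[2]=9A: continuation. acc=(acc<<6)|0x1A=0xB35A
Completed: cp=U+B35A (starts at byte 0)
Byte[3]=E6: 3-byte lead, need 2 cont bytes. acc=0x6
Byte[4]=93: continuation. acc=(acc<<6)|0x13=0x193
Byte[5]=AD: continuation. acc=(acc<<6)|0x2D=0x64ED
Completed: cp=U+64ED (starts at byte 3)
Byte[6]=F0: 4-byte lead, need 3 cont bytes. acc=0x0
Byte[7]=97: continuation. acc=(acc<<6)|0x17=0x17
Byte[8]=85: continuation. acc=(acc<<6)|0x05=0x5C5
Byte[9]=96: continuation. acc=(acc<<6)|0x16=0x17156
Completed: cp=U+17156 (starts at byte 6)
Byte[10]=E2: 3-byte lead, need 2 cont bytes. acc=0x2
Byte[11]=90: continuation. acc=(acc<<6)|0x10=0x90
Byte[12]=9A: continuation. acc=(acc<<6)|0x1A=0x241A
Completed: cp=U+241A (starts at byte 10)
Byte[13]=52: 1-byte ASCII. cp=U+0052
Byte[14]=EA: 3-byte lead, need 2 cont bytes. acc=0xA
Byte[15]=89: continuation. acc=(acc<<6)|0x09=0x289
Byte[16]=AC: continuation. acc=(acc<<6)|0x2C=0xA26C
Completed: cp=U+A26C (starts at byte 14)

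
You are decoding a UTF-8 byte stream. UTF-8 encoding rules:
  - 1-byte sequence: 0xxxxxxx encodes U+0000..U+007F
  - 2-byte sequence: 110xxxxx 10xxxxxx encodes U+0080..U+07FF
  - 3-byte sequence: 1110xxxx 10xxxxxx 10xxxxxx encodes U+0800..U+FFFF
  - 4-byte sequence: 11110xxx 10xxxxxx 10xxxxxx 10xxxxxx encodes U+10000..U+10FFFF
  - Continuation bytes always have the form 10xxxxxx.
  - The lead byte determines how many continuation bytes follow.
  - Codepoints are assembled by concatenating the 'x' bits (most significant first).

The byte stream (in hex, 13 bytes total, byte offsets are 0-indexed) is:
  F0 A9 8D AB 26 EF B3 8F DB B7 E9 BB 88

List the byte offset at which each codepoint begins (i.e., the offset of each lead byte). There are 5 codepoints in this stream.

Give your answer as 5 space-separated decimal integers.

Answer: 0 4 5 8 10

Derivation:
Byte[0]=F0: 4-byte lead, need 3 cont bytes. acc=0x0
Byte[1]=A9: continuation. acc=(acc<<6)|0x29=0x29
Byte[2]=8D: continuation. acc=(acc<<6)|0x0D=0xA4D
Byte[3]=AB: continuation. acc=(acc<<6)|0x2B=0x2936B
Completed: cp=U+2936B (starts at byte 0)
Byte[4]=26: 1-byte ASCII. cp=U+0026
Byte[5]=EF: 3-byte lead, need 2 cont bytes. acc=0xF
Byte[6]=B3: continuation. acc=(acc<<6)|0x33=0x3F3
Byte[7]=8F: continuation. acc=(acc<<6)|0x0F=0xFCCF
Completed: cp=U+FCCF (starts at byte 5)
Byte[8]=DB: 2-byte lead, need 1 cont bytes. acc=0x1B
Byte[9]=B7: continuation. acc=(acc<<6)|0x37=0x6F7
Completed: cp=U+06F7 (starts at byte 8)
Byte[10]=E9: 3-byte lead, need 2 cont bytes. acc=0x9
Byte[11]=BB: continuation. acc=(acc<<6)|0x3B=0x27B
Byte[12]=88: continuation. acc=(acc<<6)|0x08=0x9EC8
Completed: cp=U+9EC8 (starts at byte 10)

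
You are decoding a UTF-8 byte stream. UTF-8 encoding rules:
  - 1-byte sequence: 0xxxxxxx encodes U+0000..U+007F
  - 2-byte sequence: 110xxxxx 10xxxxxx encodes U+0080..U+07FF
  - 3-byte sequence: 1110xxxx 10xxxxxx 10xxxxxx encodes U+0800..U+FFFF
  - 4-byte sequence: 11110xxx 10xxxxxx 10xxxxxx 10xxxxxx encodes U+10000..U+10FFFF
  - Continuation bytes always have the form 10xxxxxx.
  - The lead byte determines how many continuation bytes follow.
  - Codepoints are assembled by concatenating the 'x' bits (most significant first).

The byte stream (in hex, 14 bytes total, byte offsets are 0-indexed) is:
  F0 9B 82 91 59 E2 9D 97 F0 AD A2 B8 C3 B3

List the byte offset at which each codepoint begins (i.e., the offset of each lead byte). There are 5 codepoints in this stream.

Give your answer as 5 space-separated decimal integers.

Byte[0]=F0: 4-byte lead, need 3 cont bytes. acc=0x0
Byte[1]=9B: continuation. acc=(acc<<6)|0x1B=0x1B
Byte[2]=82: continuation. acc=(acc<<6)|0x02=0x6C2
Byte[3]=91: continuation. acc=(acc<<6)|0x11=0x1B091
Completed: cp=U+1B091 (starts at byte 0)
Byte[4]=59: 1-byte ASCII. cp=U+0059
Byte[5]=E2: 3-byte lead, need 2 cont bytes. acc=0x2
Byte[6]=9D: continuation. acc=(acc<<6)|0x1D=0x9D
Byte[7]=97: continuation. acc=(acc<<6)|0x17=0x2757
Completed: cp=U+2757 (starts at byte 5)
Byte[8]=F0: 4-byte lead, need 3 cont bytes. acc=0x0
Byte[9]=AD: continuation. acc=(acc<<6)|0x2D=0x2D
Byte[10]=A2: continuation. acc=(acc<<6)|0x22=0xB62
Byte[11]=B8: continuation. acc=(acc<<6)|0x38=0x2D8B8
Completed: cp=U+2D8B8 (starts at byte 8)
Byte[12]=C3: 2-byte lead, need 1 cont bytes. acc=0x3
Byte[13]=B3: continuation. acc=(acc<<6)|0x33=0xF3
Completed: cp=U+00F3 (starts at byte 12)

Answer: 0 4 5 8 12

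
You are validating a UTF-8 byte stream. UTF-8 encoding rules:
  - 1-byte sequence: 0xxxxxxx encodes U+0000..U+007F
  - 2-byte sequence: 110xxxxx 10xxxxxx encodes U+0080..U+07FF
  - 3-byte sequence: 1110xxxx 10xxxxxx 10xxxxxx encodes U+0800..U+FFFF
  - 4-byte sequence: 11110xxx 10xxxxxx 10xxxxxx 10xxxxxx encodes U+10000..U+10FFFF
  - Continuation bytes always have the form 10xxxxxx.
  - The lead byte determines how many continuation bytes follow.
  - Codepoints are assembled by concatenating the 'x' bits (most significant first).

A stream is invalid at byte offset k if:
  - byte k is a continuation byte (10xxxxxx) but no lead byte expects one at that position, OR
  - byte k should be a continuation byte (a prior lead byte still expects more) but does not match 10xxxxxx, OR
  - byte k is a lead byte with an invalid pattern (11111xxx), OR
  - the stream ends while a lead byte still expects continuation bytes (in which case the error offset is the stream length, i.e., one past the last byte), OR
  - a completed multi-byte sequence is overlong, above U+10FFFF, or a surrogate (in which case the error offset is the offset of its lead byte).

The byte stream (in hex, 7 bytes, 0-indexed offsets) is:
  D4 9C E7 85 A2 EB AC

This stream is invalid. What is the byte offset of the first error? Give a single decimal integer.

Byte[0]=D4: 2-byte lead, need 1 cont bytes. acc=0x14
Byte[1]=9C: continuation. acc=(acc<<6)|0x1C=0x51C
Completed: cp=U+051C (starts at byte 0)
Byte[2]=E7: 3-byte lead, need 2 cont bytes. acc=0x7
Byte[3]=85: continuation. acc=(acc<<6)|0x05=0x1C5
Byte[4]=A2: continuation. acc=(acc<<6)|0x22=0x7162
Completed: cp=U+7162 (starts at byte 2)
Byte[5]=EB: 3-byte lead, need 2 cont bytes. acc=0xB
Byte[6]=AC: continuation. acc=(acc<<6)|0x2C=0x2EC
Byte[7]: stream ended, expected continuation. INVALID

Answer: 7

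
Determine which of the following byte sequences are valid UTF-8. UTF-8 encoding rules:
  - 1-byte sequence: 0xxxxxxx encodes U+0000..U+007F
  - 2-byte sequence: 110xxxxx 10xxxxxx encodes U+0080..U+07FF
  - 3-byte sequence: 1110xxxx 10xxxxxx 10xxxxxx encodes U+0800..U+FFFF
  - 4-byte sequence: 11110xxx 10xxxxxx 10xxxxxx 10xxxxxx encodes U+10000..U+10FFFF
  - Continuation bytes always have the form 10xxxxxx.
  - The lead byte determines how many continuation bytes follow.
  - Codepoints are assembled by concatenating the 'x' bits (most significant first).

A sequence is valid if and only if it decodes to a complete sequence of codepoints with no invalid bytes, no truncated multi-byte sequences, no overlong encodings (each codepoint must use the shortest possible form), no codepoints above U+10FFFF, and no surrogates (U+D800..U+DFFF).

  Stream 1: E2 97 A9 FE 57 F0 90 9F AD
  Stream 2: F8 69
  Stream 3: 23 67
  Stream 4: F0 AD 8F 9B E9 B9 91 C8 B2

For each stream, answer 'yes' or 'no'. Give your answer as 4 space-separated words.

Answer: no no yes yes

Derivation:
Stream 1: error at byte offset 3. INVALID
Stream 2: error at byte offset 0. INVALID
Stream 3: decodes cleanly. VALID
Stream 4: decodes cleanly. VALID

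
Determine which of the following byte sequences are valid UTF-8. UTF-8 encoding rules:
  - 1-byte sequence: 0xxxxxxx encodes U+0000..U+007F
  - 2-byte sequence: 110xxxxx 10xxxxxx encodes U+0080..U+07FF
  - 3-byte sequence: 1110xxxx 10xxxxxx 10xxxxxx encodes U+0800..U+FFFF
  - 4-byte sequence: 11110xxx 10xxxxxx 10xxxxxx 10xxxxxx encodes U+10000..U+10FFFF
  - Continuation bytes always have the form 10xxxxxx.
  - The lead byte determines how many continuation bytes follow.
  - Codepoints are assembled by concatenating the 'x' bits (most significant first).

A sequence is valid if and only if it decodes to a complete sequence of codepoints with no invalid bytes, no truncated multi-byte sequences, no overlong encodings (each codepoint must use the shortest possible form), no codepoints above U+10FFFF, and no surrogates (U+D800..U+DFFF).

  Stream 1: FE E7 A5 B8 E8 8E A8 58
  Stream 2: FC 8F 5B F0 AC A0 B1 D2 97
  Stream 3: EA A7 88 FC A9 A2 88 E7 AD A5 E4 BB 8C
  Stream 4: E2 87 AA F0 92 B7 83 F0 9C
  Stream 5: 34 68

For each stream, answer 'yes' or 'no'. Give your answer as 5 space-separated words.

Answer: no no no no yes

Derivation:
Stream 1: error at byte offset 0. INVALID
Stream 2: error at byte offset 0. INVALID
Stream 3: error at byte offset 3. INVALID
Stream 4: error at byte offset 9. INVALID
Stream 5: decodes cleanly. VALID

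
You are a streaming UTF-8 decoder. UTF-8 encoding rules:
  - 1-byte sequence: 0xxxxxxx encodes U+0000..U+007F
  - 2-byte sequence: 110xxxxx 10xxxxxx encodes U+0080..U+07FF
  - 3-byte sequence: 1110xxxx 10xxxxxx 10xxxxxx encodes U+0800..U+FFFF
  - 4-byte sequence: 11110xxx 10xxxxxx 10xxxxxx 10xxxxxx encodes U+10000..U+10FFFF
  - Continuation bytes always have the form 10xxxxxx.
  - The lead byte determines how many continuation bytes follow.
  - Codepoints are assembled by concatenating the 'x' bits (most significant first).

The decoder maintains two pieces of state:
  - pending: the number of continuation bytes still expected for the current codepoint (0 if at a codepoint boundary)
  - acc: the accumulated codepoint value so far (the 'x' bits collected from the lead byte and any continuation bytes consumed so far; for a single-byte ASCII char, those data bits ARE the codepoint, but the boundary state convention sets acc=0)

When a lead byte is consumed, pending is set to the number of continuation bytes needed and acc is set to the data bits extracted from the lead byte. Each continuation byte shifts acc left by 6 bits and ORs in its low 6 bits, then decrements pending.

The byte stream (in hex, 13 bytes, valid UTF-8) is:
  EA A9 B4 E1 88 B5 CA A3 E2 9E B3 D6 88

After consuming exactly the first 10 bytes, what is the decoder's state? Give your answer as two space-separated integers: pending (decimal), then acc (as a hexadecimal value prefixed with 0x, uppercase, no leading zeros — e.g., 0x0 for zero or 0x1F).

Answer: 1 0x9E

Derivation:
Byte[0]=EA: 3-byte lead. pending=2, acc=0xA
Byte[1]=A9: continuation. acc=(acc<<6)|0x29=0x2A9, pending=1
Byte[2]=B4: continuation. acc=(acc<<6)|0x34=0xAA74, pending=0
Byte[3]=E1: 3-byte lead. pending=2, acc=0x1
Byte[4]=88: continuation. acc=(acc<<6)|0x08=0x48, pending=1
Byte[5]=B5: continuation. acc=(acc<<6)|0x35=0x1235, pending=0
Byte[6]=CA: 2-byte lead. pending=1, acc=0xA
Byte[7]=A3: continuation. acc=(acc<<6)|0x23=0x2A3, pending=0
Byte[8]=E2: 3-byte lead. pending=2, acc=0x2
Byte[9]=9E: continuation. acc=(acc<<6)|0x1E=0x9E, pending=1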